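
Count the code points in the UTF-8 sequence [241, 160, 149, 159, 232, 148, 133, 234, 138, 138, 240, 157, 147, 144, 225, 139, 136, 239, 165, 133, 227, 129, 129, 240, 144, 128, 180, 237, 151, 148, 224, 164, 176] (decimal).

10

Byte at offset 0: 0xF1 = 11110001 → 4-byte char (#1). Advance 4.
Byte at offset 4: 0xE8 = 11101000 → 3-byte char (#2). Advance 3.
Byte at offset 7: 0xEA = 11101010 → 3-byte char (#3). Advance 3.
Byte at offset 10: 0xF0 = 11110000 → 4-byte char (#4). Advance 4.
Byte at offset 14: 0xE1 = 11100001 → 3-byte char (#5). Advance 3.
Byte at offset 17: 0xEF = 11101111 → 3-byte char (#6). Advance 3.
Byte at offset 20: 0xE3 = 11100011 → 3-byte char (#7). Advance 3.
Byte at offset 23: 0xF0 = 11110000 → 4-byte char (#8). Advance 4.
Byte at offset 27: 0xED = 11101101 → 3-byte char (#9). Advance 3.
Byte at offset 30: 0xE0 = 11100000 → 3-byte char (#10). Advance 3.
Reached end at offset 33 after 10 code points.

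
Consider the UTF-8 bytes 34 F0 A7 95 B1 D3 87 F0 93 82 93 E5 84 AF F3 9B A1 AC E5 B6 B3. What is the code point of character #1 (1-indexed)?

Offset 0: leading byte 0x34 = 00110100 → 1-byte char #1 = 34.
Leading byte 0x34 = 00110100 matches 0xxxxxxx → 1-byte sequence.
Byte 1: 0x34 = 00110100, payload 0110100 (7 bits).
Concatenate: 0110100 = 0x34 (7 bits → U+0034).

U+0034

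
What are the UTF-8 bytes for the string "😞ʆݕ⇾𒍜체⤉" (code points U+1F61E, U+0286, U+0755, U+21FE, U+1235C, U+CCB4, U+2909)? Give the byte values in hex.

F0 9F 98 9E CA 86 DD 95 E2 87 BE F0 92 8D 9C EC B2 B4 E2 A4 89

U+1F61E: 4-byte form → F0 9F 98 9E.
U+0286: 2-byte form → CA 86.
U+0755: 2-byte form → DD 95.
U+21FE: 3-byte form → E2 87 BE.
U+1235C: 4-byte form → F0 92 8D 9C.
U+CCB4: 3-byte form → EC B2 B4.
U+2909: 3-byte form → E2 A4 89.
Concatenated (21 bytes): F0 9F 98 9E CA 86 DD 95 E2 87 BE F0 92 8D 9C EC B2 B4 E2 A4 89.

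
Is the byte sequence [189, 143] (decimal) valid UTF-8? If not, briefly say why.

Byte 0xBD = 10111101 has the form 10xxxxxx — a continuation byte — but there is no preceding leading byte.

invalid (continuation byte with no leading byte)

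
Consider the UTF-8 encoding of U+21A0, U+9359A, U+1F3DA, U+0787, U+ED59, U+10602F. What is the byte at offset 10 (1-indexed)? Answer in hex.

0x8F

1-indexed offset 10 is 0-indexed offset 9.
U+21A0 → 3-byte form E2 86 A0 at offsets 0–2.
U+9359A → 4-byte form F2 93 96 9A at offsets 3–6.
U+1F3DA → 4-byte form F0 9F 8F 9A at offsets 7–10.
Offset 9 falls in char 3's range; it's byte 3 of F0 9F 8F 9A = 0x8F.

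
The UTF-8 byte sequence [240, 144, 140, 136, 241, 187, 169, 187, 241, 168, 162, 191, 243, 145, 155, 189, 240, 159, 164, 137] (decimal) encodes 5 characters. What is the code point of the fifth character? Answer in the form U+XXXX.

Offset 0: leading byte 0xF0 = 11110000 → 4-byte char #1 = F0 90 8C 88.
Offset 4: leading byte 0xF1 = 11110001 → 4-byte char #2 = F1 BB A9 BB.
Offset 8: leading byte 0xF1 = 11110001 → 4-byte char #3 = F1 A8 A2 BF.
Offset 12: leading byte 0xF3 = 11110011 → 4-byte char #4 = F3 91 9B BD.
Offset 16: leading byte 0xF0 = 11110000 → 4-byte char #5 = F0 9F A4 89.
Leading byte 0xF0 = 11110000 matches 11110xxx → 4-byte sequence.
Byte 1: 0xF0 = 11110000, payload 000 (3 bits).
Byte 2: 0x9F = 10011111 (10xxxxxx ✓), payload 011111.
Byte 3: 0xA4 = 10100100 (10xxxxxx ✓), payload 100100.
Byte 4: 0x89 = 10001001 (10xxxxxx ✓), payload 001001.
Concatenate: 000011111100100001001 = 0x1F909 (21 bits → U+1F909).

U+1F909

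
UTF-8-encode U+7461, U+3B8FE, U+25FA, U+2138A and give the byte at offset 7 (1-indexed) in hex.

1-indexed offset 7 is 0-indexed offset 6.
U+7461 → 3-byte form E7 91 A1 at offsets 0–2.
U+3B8FE → 4-byte form F0 BB A3 BE at offsets 3–6.
Offset 6 falls in char 2's range; it's byte 4 of F0 BB A3 BE = 0xBE.

0xBE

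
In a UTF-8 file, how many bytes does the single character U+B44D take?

3

U+B44D = 0xB44D. UTF-8 uses 1 byte below 0x80, 2 below 0x800, 3 below 0x10000, 4 up to 0x10FFFF. 0xB44D is in U+0800–U+FFFF → 3 bytes.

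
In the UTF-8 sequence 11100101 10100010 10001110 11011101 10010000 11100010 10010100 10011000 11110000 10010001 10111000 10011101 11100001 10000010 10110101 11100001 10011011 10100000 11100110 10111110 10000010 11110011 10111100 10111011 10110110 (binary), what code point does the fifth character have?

U+10B5

Offset 0: leading byte 0xE5 = 11100101 → 3-byte char #1 = E5 A2 8E.
Offset 3: leading byte 0xDD = 11011101 → 2-byte char #2 = DD 90.
Offset 5: leading byte 0xE2 = 11100010 → 3-byte char #3 = E2 94 98.
Offset 8: leading byte 0xF0 = 11110000 → 4-byte char #4 = F0 91 B8 9D.
Offset 12: leading byte 0xE1 = 11100001 → 3-byte char #5 = E1 82 B5.
Leading byte 0xE1 = 11100001 matches 1110xxxx → 3-byte sequence.
Byte 1: 0xE1 = 11100001, payload 0001 (4 bits).
Byte 2: 0x82 = 10000010 (10xxxxxx ✓), payload 000010.
Byte 3: 0xB5 = 10110101 (10xxxxxx ✓), payload 110101.
Concatenate: 0001000010110101 = 0x10B5 (16 bits → U+10B5).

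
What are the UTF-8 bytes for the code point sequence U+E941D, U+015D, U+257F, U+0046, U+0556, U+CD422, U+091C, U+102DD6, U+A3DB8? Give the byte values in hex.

U+E941D: 4-byte form → F3 A9 90 9D.
U+015D: 2-byte form → C5 9D.
U+257F: 3-byte form → E2 95 BF.
U+0046: 1-byte form → 46.
U+0556: 2-byte form → D5 96.
U+CD422: 4-byte form → F3 8D 90 A2.
U+091C: 3-byte form → E0 A4 9C.
U+102DD6: 4-byte form → F4 82 B7 96.
U+A3DB8: 4-byte form → F2 A3 B6 B8.
Concatenated (27 bytes): F3 A9 90 9D C5 9D E2 95 BF 46 D5 96 F3 8D 90 A2 E0 A4 9C F4 82 B7 96 F2 A3 B6 B8.

F3 A9 90 9D C5 9D E2 95 BF 46 D5 96 F3 8D 90 A2 E0 A4 9C F4 82 B7 96 F2 A3 B6 B8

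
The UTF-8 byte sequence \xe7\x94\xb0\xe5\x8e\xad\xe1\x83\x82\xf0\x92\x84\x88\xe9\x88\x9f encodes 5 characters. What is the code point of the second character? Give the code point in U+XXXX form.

Offset 0: leading byte 0xE7 = 11100111 → 3-byte char #1 = E7 94 B0.
Offset 3: leading byte 0xE5 = 11100101 → 3-byte char #2 = E5 8E AD.
Leading byte 0xE5 = 11100101 matches 1110xxxx → 3-byte sequence.
Byte 1: 0xE5 = 11100101, payload 0101 (4 bits).
Byte 2: 0x8E = 10001110 (10xxxxxx ✓), payload 001110.
Byte 3: 0xAD = 10101101 (10xxxxxx ✓), payload 101101.
Concatenate: 0101001110101101 = 0x53AD (16 bits → U+53AD).

U+53AD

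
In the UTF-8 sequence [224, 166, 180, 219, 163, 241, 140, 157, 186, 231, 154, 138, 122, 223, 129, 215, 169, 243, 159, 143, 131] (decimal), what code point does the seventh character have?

Offset 0: leading byte 0xE0 = 11100000 → 3-byte char #1 = E0 A6 B4.
Offset 3: leading byte 0xDB = 11011011 → 2-byte char #2 = DB A3.
Offset 5: leading byte 0xF1 = 11110001 → 4-byte char #3 = F1 8C 9D BA.
Offset 9: leading byte 0xE7 = 11100111 → 3-byte char #4 = E7 9A 8A.
Offset 12: leading byte 0x7A = 01111010 → 1-byte char #5 = 7A.
Offset 13: leading byte 0xDF = 11011111 → 2-byte char #6 = DF 81.
Offset 15: leading byte 0xD7 = 11010111 → 2-byte char #7 = D7 A9.
Leading byte 0xD7 = 11010111 matches 110xxxxx → 2-byte sequence.
Byte 1: 0xD7 = 11010111, payload 10111 (5 bits).
Byte 2: 0xA9 = 10101001 (10xxxxxx ✓), payload 101001.
Concatenate: 10111101001 = 0x5E9 (11 bits → U+05E9).

U+05E9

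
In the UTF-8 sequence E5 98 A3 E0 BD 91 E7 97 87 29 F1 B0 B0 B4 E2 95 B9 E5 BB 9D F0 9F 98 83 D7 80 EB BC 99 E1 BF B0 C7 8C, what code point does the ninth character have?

U+05C0

Offset 0: leading byte 0xE5 = 11100101 → 3-byte char #1 = E5 98 A3.
Offset 3: leading byte 0xE0 = 11100000 → 3-byte char #2 = E0 BD 91.
Offset 6: leading byte 0xE7 = 11100111 → 3-byte char #3 = E7 97 87.
Offset 9: leading byte 0x29 = 00101001 → 1-byte char #4 = 29.
Offset 10: leading byte 0xF1 = 11110001 → 4-byte char #5 = F1 B0 B0 B4.
Offset 14: leading byte 0xE2 = 11100010 → 3-byte char #6 = E2 95 B9.
Offset 17: leading byte 0xE5 = 11100101 → 3-byte char #7 = E5 BB 9D.
Offset 20: leading byte 0xF0 = 11110000 → 4-byte char #8 = F0 9F 98 83.
Offset 24: leading byte 0xD7 = 11010111 → 2-byte char #9 = D7 80.
Leading byte 0xD7 = 11010111 matches 110xxxxx → 2-byte sequence.
Byte 1: 0xD7 = 11010111, payload 10111 (5 bits).
Byte 2: 0x80 = 10000000 (10xxxxxx ✓), payload 000000.
Concatenate: 10111000000 = 0x5C0 (11 bits → U+05C0).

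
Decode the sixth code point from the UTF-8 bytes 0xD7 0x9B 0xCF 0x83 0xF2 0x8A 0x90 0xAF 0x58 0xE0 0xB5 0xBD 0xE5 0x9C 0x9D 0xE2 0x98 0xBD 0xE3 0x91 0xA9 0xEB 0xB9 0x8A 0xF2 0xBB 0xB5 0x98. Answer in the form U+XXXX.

U+571D

Offset 0: leading byte 0xD7 = 11010111 → 2-byte char #1 = D7 9B.
Offset 2: leading byte 0xCF = 11001111 → 2-byte char #2 = CF 83.
Offset 4: leading byte 0xF2 = 11110010 → 4-byte char #3 = F2 8A 90 AF.
Offset 8: leading byte 0x58 = 01011000 → 1-byte char #4 = 58.
Offset 9: leading byte 0xE0 = 11100000 → 3-byte char #5 = E0 B5 BD.
Offset 12: leading byte 0xE5 = 11100101 → 3-byte char #6 = E5 9C 9D.
Leading byte 0xE5 = 11100101 matches 1110xxxx → 3-byte sequence.
Byte 1: 0xE5 = 11100101, payload 0101 (4 bits).
Byte 2: 0x9C = 10011100 (10xxxxxx ✓), payload 011100.
Byte 3: 0x9D = 10011101 (10xxxxxx ✓), payload 011101.
Concatenate: 0101011100011101 = 0x571D (16 bits → U+571D).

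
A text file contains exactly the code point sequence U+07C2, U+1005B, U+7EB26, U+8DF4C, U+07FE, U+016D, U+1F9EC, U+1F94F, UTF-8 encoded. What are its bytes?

U+07C2: 2-byte form → DF 82.
U+1005B: 4-byte form → F0 90 81 9B.
U+7EB26: 4-byte form → F1 BE AC A6.
U+8DF4C: 4-byte form → F2 8D BD 8C.
U+07FE: 2-byte form → DF BE.
U+016D: 2-byte form → C5 AD.
U+1F9EC: 4-byte form → F0 9F A7 AC.
U+1F94F: 4-byte form → F0 9F A5 8F.
Concatenated (26 bytes): DF 82 F0 90 81 9B F1 BE AC A6 F2 8D BD 8C DF BE C5 AD F0 9F A7 AC F0 9F A5 8F.

DF 82 F0 90 81 9B F1 BE AC A6 F2 8D BD 8C DF BE C5 AD F0 9F A7 AC F0 9F A5 8F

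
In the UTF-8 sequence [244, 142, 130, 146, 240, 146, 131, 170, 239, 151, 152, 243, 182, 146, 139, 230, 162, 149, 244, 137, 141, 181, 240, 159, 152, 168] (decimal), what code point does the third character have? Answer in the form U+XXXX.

Offset 0: leading byte 0xF4 = 11110100 → 4-byte char #1 = F4 8E 82 92.
Offset 4: leading byte 0xF0 = 11110000 → 4-byte char #2 = F0 92 83 AA.
Offset 8: leading byte 0xEF = 11101111 → 3-byte char #3 = EF 97 98.
Leading byte 0xEF = 11101111 matches 1110xxxx → 3-byte sequence.
Byte 1: 0xEF = 11101111, payload 1111 (4 bits).
Byte 2: 0x97 = 10010111 (10xxxxxx ✓), payload 010111.
Byte 3: 0x98 = 10011000 (10xxxxxx ✓), payload 011000.
Concatenate: 1111010111011000 = 0xF5D8 (16 bits → U+F5D8).

U+F5D8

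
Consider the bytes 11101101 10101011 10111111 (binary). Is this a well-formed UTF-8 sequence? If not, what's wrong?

Structurally a 3-byte sequence; payload = 0xDAFF.
But 0xDAFF is in U+D800–U+DFFF, the surrogate range. Surrogates are not Unicode scalar values and are forbidden in UTF-8.

invalid (encodes a surrogate (U+D800–U+DFFF))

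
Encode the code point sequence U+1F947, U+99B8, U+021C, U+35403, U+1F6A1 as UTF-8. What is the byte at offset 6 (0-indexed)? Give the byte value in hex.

0xB8

U+1F947 → 4-byte form F0 9F A5 87 at offsets 0–3.
U+99B8 → 3-byte form E9 A6 B8 at offsets 4–6.
Offset 6 falls in char 2's range; it's byte 3 of E9 A6 B8 = 0xB8.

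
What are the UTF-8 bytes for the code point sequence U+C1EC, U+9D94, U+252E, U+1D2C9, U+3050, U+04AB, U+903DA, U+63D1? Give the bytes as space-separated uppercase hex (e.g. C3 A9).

EC 87 AC E9 B6 94 E2 94 AE F0 9D 8B 89 E3 81 90 D2 AB F2 90 8F 9A E6 8F 91

U+C1EC: 3-byte form → EC 87 AC.
U+9D94: 3-byte form → E9 B6 94.
U+252E: 3-byte form → E2 94 AE.
U+1D2C9: 4-byte form → F0 9D 8B 89.
U+3050: 3-byte form → E3 81 90.
U+04AB: 2-byte form → D2 AB.
U+903DA: 4-byte form → F2 90 8F 9A.
U+63D1: 3-byte form → E6 8F 91.
Concatenated (25 bytes): EC 87 AC E9 B6 94 E2 94 AE F0 9D 8B 89 E3 81 90 D2 AB F2 90 8F 9A E6 8F 91.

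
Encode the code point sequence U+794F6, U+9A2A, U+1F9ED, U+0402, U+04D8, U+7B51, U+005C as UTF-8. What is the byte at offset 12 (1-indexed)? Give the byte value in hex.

1-indexed offset 12 is 0-indexed offset 11.
U+794F6 → 4-byte form F1 B9 93 B6 at offsets 0–3.
U+9A2A → 3-byte form E9 A8 AA at offsets 4–6.
U+1F9ED → 4-byte form F0 9F A7 AD at offsets 7–10.
U+0402 → 2-byte form D0 82 at offsets 11–12.
Offset 11 falls in char 4's range; it's byte 1 of D0 82 = 0xD0.

0xD0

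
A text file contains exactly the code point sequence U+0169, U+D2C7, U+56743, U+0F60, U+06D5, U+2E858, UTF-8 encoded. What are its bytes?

C5 A9 ED 8B 87 F1 96 9D 83 E0 BD A0 DB 95 F0 AE A1 98

U+0169: 2-byte form → C5 A9.
U+D2C7: 3-byte form → ED 8B 87.
U+56743: 4-byte form → F1 96 9D 83.
U+0F60: 3-byte form → E0 BD A0.
U+06D5: 2-byte form → DB 95.
U+2E858: 4-byte form → F0 AE A1 98.
Concatenated (18 bytes): C5 A9 ED 8B 87 F1 96 9D 83 E0 BD A0 DB 95 F0 AE A1 98.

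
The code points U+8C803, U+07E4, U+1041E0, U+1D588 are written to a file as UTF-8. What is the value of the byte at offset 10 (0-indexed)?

U+8C803 → 4-byte form F2 8C A0 83 at offsets 0–3.
U+07E4 → 2-byte form DF A4 at offsets 4–5.
U+1041E0 → 4-byte form F4 84 87 A0 at offsets 6–9.
U+1D588 → 4-byte form F0 9D 96 88 at offsets 10–13.
Offset 10 falls in char 4's range; it's byte 1 of F0 9D 96 88 = 0xF0.

0xF0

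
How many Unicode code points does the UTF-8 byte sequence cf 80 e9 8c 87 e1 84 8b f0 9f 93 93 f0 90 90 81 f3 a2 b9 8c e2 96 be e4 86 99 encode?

Byte at offset 0: 0xCF = 11001111 → 2-byte char (#1). Advance 2.
Byte at offset 2: 0xE9 = 11101001 → 3-byte char (#2). Advance 3.
Byte at offset 5: 0xE1 = 11100001 → 3-byte char (#3). Advance 3.
Byte at offset 8: 0xF0 = 11110000 → 4-byte char (#4). Advance 4.
Byte at offset 12: 0xF0 = 11110000 → 4-byte char (#5). Advance 4.
Byte at offset 16: 0xF3 = 11110011 → 4-byte char (#6). Advance 4.
Byte at offset 20: 0xE2 = 11100010 → 3-byte char (#7). Advance 3.
Byte at offset 23: 0xE4 = 11100100 → 3-byte char (#8). Advance 3.
Reached end at offset 26 after 8 code points.

8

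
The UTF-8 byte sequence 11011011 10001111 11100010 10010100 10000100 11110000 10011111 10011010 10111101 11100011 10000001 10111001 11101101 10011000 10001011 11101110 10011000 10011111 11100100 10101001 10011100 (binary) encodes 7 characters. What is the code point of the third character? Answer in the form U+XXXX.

U+1F6BD

Offset 0: leading byte 0xDB = 11011011 → 2-byte char #1 = DB 8F.
Offset 2: leading byte 0xE2 = 11100010 → 3-byte char #2 = E2 94 84.
Offset 5: leading byte 0xF0 = 11110000 → 4-byte char #3 = F0 9F 9A BD.
Leading byte 0xF0 = 11110000 matches 11110xxx → 4-byte sequence.
Byte 1: 0xF0 = 11110000, payload 000 (3 bits).
Byte 2: 0x9F = 10011111 (10xxxxxx ✓), payload 011111.
Byte 3: 0x9A = 10011010 (10xxxxxx ✓), payload 011010.
Byte 4: 0xBD = 10111101 (10xxxxxx ✓), payload 111101.
Concatenate: 000011111011010111101 = 0x1F6BD (21 bits → U+1F6BD).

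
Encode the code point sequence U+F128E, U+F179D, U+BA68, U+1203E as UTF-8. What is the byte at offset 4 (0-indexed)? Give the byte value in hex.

U+F128E → 4-byte form F3 B1 8A 8E at offsets 0–3.
U+F179D → 4-byte form F3 B1 9E 9D at offsets 4–7.
Offset 4 falls in char 2's range; it's byte 1 of F3 B1 9E 9D = 0xF3.

0xF3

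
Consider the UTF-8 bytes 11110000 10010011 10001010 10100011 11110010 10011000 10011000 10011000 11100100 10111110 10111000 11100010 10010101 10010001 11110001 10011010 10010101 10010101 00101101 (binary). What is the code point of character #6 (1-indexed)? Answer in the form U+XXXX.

U+002D

Offset 0: leading byte 0xF0 = 11110000 → 4-byte char #1 = F0 93 8A A3.
Offset 4: leading byte 0xF2 = 11110010 → 4-byte char #2 = F2 98 98 98.
Offset 8: leading byte 0xE4 = 11100100 → 3-byte char #3 = E4 BE B8.
Offset 11: leading byte 0xE2 = 11100010 → 3-byte char #4 = E2 95 91.
Offset 14: leading byte 0xF1 = 11110001 → 4-byte char #5 = F1 9A 95 95.
Offset 18: leading byte 0x2D = 00101101 → 1-byte char #6 = 2D.
Leading byte 0x2D = 00101101 matches 0xxxxxxx → 1-byte sequence.
Byte 1: 0x2D = 00101101, payload 0101101 (7 bits).
Concatenate: 0101101 = 0x2D (7 bits → U+002D).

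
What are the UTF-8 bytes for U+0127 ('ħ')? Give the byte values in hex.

C4 A7

U+0127 = 0x127 = 295 decimal. In range U+0080–U+07FF → 2-byte form: 110xxxxx 10xxxxxx.
Binary (11 bits): 00100100111.
Split 5+6: 00100 | 100111.
Byte 1: 11000100 = 0xC4.
Byte 2: 10100111 = 0xA7.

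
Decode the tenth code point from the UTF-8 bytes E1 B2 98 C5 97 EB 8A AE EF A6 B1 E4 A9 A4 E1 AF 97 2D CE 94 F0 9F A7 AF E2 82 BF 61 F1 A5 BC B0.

U+20BF

Offset 0: leading byte 0xE1 = 11100001 → 3-byte char #1 = E1 B2 98.
Offset 3: leading byte 0xC5 = 11000101 → 2-byte char #2 = C5 97.
Offset 5: leading byte 0xEB = 11101011 → 3-byte char #3 = EB 8A AE.
Offset 8: leading byte 0xEF = 11101111 → 3-byte char #4 = EF A6 B1.
Offset 11: leading byte 0xE4 = 11100100 → 3-byte char #5 = E4 A9 A4.
Offset 14: leading byte 0xE1 = 11100001 → 3-byte char #6 = E1 AF 97.
Offset 17: leading byte 0x2D = 00101101 → 1-byte char #7 = 2D.
Offset 18: leading byte 0xCE = 11001110 → 2-byte char #8 = CE 94.
Offset 20: leading byte 0xF0 = 11110000 → 4-byte char #9 = F0 9F A7 AF.
Offset 24: leading byte 0xE2 = 11100010 → 3-byte char #10 = E2 82 BF.
Leading byte 0xE2 = 11100010 matches 1110xxxx → 3-byte sequence.
Byte 1: 0xE2 = 11100010, payload 0010 (4 bits).
Byte 2: 0x82 = 10000010 (10xxxxxx ✓), payload 000010.
Byte 3: 0xBF = 10111111 (10xxxxxx ✓), payload 111111.
Concatenate: 0010000010111111 = 0x20BF (16 bits → U+20BF).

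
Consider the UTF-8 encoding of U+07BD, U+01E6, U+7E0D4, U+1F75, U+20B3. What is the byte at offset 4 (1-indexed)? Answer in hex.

1-indexed offset 4 is 0-indexed offset 3.
U+07BD → 2-byte form DE BD at offsets 0–1.
U+01E6 → 2-byte form C7 A6 at offsets 2–3.
Offset 3 falls in char 2's range; it's byte 2 of C7 A6 = 0xA6.

0xA6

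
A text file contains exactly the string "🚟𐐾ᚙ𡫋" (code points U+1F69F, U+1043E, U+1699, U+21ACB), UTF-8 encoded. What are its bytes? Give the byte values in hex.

U+1F69F: 4-byte form → F0 9F 9A 9F.
U+1043E: 4-byte form → F0 90 90 BE.
U+1699: 3-byte form → E1 9A 99.
U+21ACB: 4-byte form → F0 A1 AB 8B.
Concatenated (15 bytes): F0 9F 9A 9F F0 90 90 BE E1 9A 99 F0 A1 AB 8B.

F0 9F 9A 9F F0 90 90 BE E1 9A 99 F0 A1 AB 8B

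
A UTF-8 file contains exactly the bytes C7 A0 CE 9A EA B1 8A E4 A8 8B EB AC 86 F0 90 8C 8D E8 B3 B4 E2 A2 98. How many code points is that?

8

Byte at offset 0: 0xC7 = 11000111 → 2-byte char (#1). Advance 2.
Byte at offset 2: 0xCE = 11001110 → 2-byte char (#2). Advance 2.
Byte at offset 4: 0xEA = 11101010 → 3-byte char (#3). Advance 3.
Byte at offset 7: 0xE4 = 11100100 → 3-byte char (#4). Advance 3.
Byte at offset 10: 0xEB = 11101011 → 3-byte char (#5). Advance 3.
Byte at offset 13: 0xF0 = 11110000 → 4-byte char (#6). Advance 4.
Byte at offset 17: 0xE8 = 11101000 → 3-byte char (#7). Advance 3.
Byte at offset 20: 0xE2 = 11100010 → 3-byte char (#8). Advance 3.
Reached end at offset 23 after 8 code points.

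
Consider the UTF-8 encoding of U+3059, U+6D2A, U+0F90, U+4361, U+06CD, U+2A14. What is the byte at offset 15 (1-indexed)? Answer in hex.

1-indexed offset 15 is 0-indexed offset 14.
U+3059 → 3-byte form E3 81 99 at offsets 0–2.
U+6D2A → 3-byte form E6 B4 AA at offsets 3–5.
U+0F90 → 3-byte form E0 BE 90 at offsets 6–8.
U+4361 → 3-byte form E4 8D A1 at offsets 9–11.
U+06CD → 2-byte form DB 8D at offsets 12–13.
U+2A14 → 3-byte form E2 A8 94 at offsets 14–16.
Offset 14 falls in char 6's range; it's byte 1 of E2 A8 94 = 0xE2.

0xE2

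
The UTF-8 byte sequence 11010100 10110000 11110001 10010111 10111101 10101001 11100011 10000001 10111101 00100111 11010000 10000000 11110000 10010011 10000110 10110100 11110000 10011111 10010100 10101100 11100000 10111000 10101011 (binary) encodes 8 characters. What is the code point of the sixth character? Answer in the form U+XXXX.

Offset 0: leading byte 0xD4 = 11010100 → 2-byte char #1 = D4 B0.
Offset 2: leading byte 0xF1 = 11110001 → 4-byte char #2 = F1 97 BD A9.
Offset 6: leading byte 0xE3 = 11100011 → 3-byte char #3 = E3 81 BD.
Offset 9: leading byte 0x27 = 00100111 → 1-byte char #4 = 27.
Offset 10: leading byte 0xD0 = 11010000 → 2-byte char #5 = D0 80.
Offset 12: leading byte 0xF0 = 11110000 → 4-byte char #6 = F0 93 86 B4.
Leading byte 0xF0 = 11110000 matches 11110xxx → 4-byte sequence.
Byte 1: 0xF0 = 11110000, payload 000 (3 bits).
Byte 2: 0x93 = 10010011 (10xxxxxx ✓), payload 010011.
Byte 3: 0x86 = 10000110 (10xxxxxx ✓), payload 000110.
Byte 4: 0xB4 = 10110100 (10xxxxxx ✓), payload 110100.
Concatenate: 000010011000110110100 = 0x131B4 (21 bits → U+131B4).

U+131B4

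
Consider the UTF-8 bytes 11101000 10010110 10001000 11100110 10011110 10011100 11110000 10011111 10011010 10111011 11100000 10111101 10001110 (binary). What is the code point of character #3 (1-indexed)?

Offset 0: leading byte 0xE8 = 11101000 → 3-byte char #1 = E8 96 88.
Offset 3: leading byte 0xE6 = 11100110 → 3-byte char #2 = E6 9E 9C.
Offset 6: leading byte 0xF0 = 11110000 → 4-byte char #3 = F0 9F 9A BB.
Leading byte 0xF0 = 11110000 matches 11110xxx → 4-byte sequence.
Byte 1: 0xF0 = 11110000, payload 000 (3 bits).
Byte 2: 0x9F = 10011111 (10xxxxxx ✓), payload 011111.
Byte 3: 0x9A = 10011010 (10xxxxxx ✓), payload 011010.
Byte 4: 0xBB = 10111011 (10xxxxxx ✓), payload 111011.
Concatenate: 000011111011010111011 = 0x1F6BB (21 bits → U+1F6BB).

U+1F6BB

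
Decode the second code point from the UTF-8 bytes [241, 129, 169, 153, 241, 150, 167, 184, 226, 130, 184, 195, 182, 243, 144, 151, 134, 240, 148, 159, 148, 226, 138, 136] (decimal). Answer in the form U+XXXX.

Offset 0: leading byte 0xF1 = 11110001 → 4-byte char #1 = F1 81 A9 99.
Offset 4: leading byte 0xF1 = 11110001 → 4-byte char #2 = F1 96 A7 B8.
Leading byte 0xF1 = 11110001 matches 11110xxx → 4-byte sequence.
Byte 1: 0xF1 = 11110001, payload 001 (3 bits).
Byte 2: 0x96 = 10010110 (10xxxxxx ✓), payload 010110.
Byte 3: 0xA7 = 10100111 (10xxxxxx ✓), payload 100111.
Byte 4: 0xB8 = 10111000 (10xxxxxx ✓), payload 111000.
Concatenate: 001010110100111111000 = 0x569F8 (21 bits → U+569F8).

U+569F8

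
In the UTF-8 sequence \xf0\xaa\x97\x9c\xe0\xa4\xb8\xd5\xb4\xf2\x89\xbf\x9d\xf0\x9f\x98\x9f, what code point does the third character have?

U+0574

Offset 0: leading byte 0xF0 = 11110000 → 4-byte char #1 = F0 AA 97 9C.
Offset 4: leading byte 0xE0 = 11100000 → 3-byte char #2 = E0 A4 B8.
Offset 7: leading byte 0xD5 = 11010101 → 2-byte char #3 = D5 B4.
Leading byte 0xD5 = 11010101 matches 110xxxxx → 2-byte sequence.
Byte 1: 0xD5 = 11010101, payload 10101 (5 bits).
Byte 2: 0xB4 = 10110100 (10xxxxxx ✓), payload 110100.
Concatenate: 10101110100 = 0x574 (11 bits → U+0574).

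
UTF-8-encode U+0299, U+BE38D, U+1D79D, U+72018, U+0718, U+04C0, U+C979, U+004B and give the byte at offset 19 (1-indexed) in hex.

0xEC

1-indexed offset 19 is 0-indexed offset 18.
U+0299 → 2-byte form CA 99 at offsets 0–1.
U+BE38D → 4-byte form F2 BE 8E 8D at offsets 2–5.
U+1D79D → 4-byte form F0 9D 9E 9D at offsets 6–9.
U+72018 → 4-byte form F1 B2 80 98 at offsets 10–13.
U+0718 → 2-byte form DC 98 at offsets 14–15.
U+04C0 → 2-byte form D3 80 at offsets 16–17.
U+C979 → 3-byte form EC A5 B9 at offsets 18–20.
Offset 18 falls in char 7's range; it's byte 1 of EC A5 B9 = 0xEC.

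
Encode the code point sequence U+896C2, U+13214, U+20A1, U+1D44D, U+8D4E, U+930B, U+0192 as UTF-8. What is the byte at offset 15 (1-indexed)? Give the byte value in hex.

1-indexed offset 15 is 0-indexed offset 14.
U+896C2 → 4-byte form F2 89 9B 82 at offsets 0–3.
U+13214 → 4-byte form F0 93 88 94 at offsets 4–7.
U+20A1 → 3-byte form E2 82 A1 at offsets 8–10.
U+1D44D → 4-byte form F0 9D 91 8D at offsets 11–14.
Offset 14 falls in char 4's range; it's byte 4 of F0 9D 91 8D = 0x8D.

0x8D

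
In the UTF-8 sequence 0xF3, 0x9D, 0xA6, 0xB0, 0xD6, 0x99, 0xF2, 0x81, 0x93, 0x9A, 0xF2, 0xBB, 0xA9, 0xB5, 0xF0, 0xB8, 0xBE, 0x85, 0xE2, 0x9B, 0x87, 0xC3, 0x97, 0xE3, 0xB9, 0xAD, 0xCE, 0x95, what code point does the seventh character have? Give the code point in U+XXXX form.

Offset 0: leading byte 0xF3 = 11110011 → 4-byte char #1 = F3 9D A6 B0.
Offset 4: leading byte 0xD6 = 11010110 → 2-byte char #2 = D6 99.
Offset 6: leading byte 0xF2 = 11110010 → 4-byte char #3 = F2 81 93 9A.
Offset 10: leading byte 0xF2 = 11110010 → 4-byte char #4 = F2 BB A9 B5.
Offset 14: leading byte 0xF0 = 11110000 → 4-byte char #5 = F0 B8 BE 85.
Offset 18: leading byte 0xE2 = 11100010 → 3-byte char #6 = E2 9B 87.
Offset 21: leading byte 0xC3 = 11000011 → 2-byte char #7 = C3 97.
Leading byte 0xC3 = 11000011 matches 110xxxxx → 2-byte sequence.
Byte 1: 0xC3 = 11000011, payload 00011 (5 bits).
Byte 2: 0x97 = 10010111 (10xxxxxx ✓), payload 010111.
Concatenate: 00011010111 = 0xD7 (11 bits → U+00D7).

U+00D7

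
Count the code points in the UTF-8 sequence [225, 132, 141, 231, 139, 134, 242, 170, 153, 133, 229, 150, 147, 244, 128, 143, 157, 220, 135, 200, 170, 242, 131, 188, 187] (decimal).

Byte at offset 0: 0xE1 = 11100001 → 3-byte char (#1). Advance 3.
Byte at offset 3: 0xE7 = 11100111 → 3-byte char (#2). Advance 3.
Byte at offset 6: 0xF2 = 11110010 → 4-byte char (#3). Advance 4.
Byte at offset 10: 0xE5 = 11100101 → 3-byte char (#4). Advance 3.
Byte at offset 13: 0xF4 = 11110100 → 4-byte char (#5). Advance 4.
Byte at offset 17: 0xDC = 11011100 → 2-byte char (#6). Advance 2.
Byte at offset 19: 0xC8 = 11001000 → 2-byte char (#7). Advance 2.
Byte at offset 21: 0xF2 = 11110010 → 4-byte char (#8). Advance 4.
Reached end at offset 25 after 8 code points.

8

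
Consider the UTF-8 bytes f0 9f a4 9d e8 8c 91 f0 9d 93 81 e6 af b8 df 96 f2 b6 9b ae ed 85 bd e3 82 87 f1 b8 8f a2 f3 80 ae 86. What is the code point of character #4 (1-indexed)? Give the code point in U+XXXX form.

U+6BF8

Offset 0: leading byte 0xF0 = 11110000 → 4-byte char #1 = F0 9F A4 9D.
Offset 4: leading byte 0xE8 = 11101000 → 3-byte char #2 = E8 8C 91.
Offset 7: leading byte 0xF0 = 11110000 → 4-byte char #3 = F0 9D 93 81.
Offset 11: leading byte 0xE6 = 11100110 → 3-byte char #4 = E6 AF B8.
Leading byte 0xE6 = 11100110 matches 1110xxxx → 3-byte sequence.
Byte 1: 0xE6 = 11100110, payload 0110 (4 bits).
Byte 2: 0xAF = 10101111 (10xxxxxx ✓), payload 101111.
Byte 3: 0xB8 = 10111000 (10xxxxxx ✓), payload 111000.
Concatenate: 0110101111111000 = 0x6BF8 (16 bits → U+6BF8).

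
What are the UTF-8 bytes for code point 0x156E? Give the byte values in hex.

U+156E = 0x156E = 5486 decimal. In range U+0800–U+FFFF → 3-byte form: 1110xxxx 10xxxxxx 10xxxxxx.
Binary (16 bits): 0001010101101110.
Split 4+6+6: 0001 | 010101 | 101110.
Byte 1: 11100001 = 0xE1.
Byte 2: 10010101 = 0x95.
Byte 3: 10101110 = 0xAE.

E1 95 AE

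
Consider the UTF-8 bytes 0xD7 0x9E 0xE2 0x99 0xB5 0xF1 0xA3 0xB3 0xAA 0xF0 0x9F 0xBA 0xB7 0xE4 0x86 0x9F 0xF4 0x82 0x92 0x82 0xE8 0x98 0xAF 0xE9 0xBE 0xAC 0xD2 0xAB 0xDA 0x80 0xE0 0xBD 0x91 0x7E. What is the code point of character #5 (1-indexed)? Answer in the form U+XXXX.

Offset 0: leading byte 0xD7 = 11010111 → 2-byte char #1 = D7 9E.
Offset 2: leading byte 0xE2 = 11100010 → 3-byte char #2 = E2 99 B5.
Offset 5: leading byte 0xF1 = 11110001 → 4-byte char #3 = F1 A3 B3 AA.
Offset 9: leading byte 0xF0 = 11110000 → 4-byte char #4 = F0 9F BA B7.
Offset 13: leading byte 0xE4 = 11100100 → 3-byte char #5 = E4 86 9F.
Leading byte 0xE4 = 11100100 matches 1110xxxx → 3-byte sequence.
Byte 1: 0xE4 = 11100100, payload 0100 (4 bits).
Byte 2: 0x86 = 10000110 (10xxxxxx ✓), payload 000110.
Byte 3: 0x9F = 10011111 (10xxxxxx ✓), payload 011111.
Concatenate: 0100000110011111 = 0x419F (16 bits → U+419F).

U+419F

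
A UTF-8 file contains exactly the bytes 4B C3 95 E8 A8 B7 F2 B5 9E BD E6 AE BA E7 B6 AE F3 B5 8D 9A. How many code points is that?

7

Byte at offset 0: 0x4B = 01001011 → 1-byte char (#1). Advance 1.
Byte at offset 1: 0xC3 = 11000011 → 2-byte char (#2). Advance 2.
Byte at offset 3: 0xE8 = 11101000 → 3-byte char (#3). Advance 3.
Byte at offset 6: 0xF2 = 11110010 → 4-byte char (#4). Advance 4.
Byte at offset 10: 0xE6 = 11100110 → 3-byte char (#5). Advance 3.
Byte at offset 13: 0xE7 = 11100111 → 3-byte char (#6). Advance 3.
Byte at offset 16: 0xF3 = 11110011 → 4-byte char (#7). Advance 4.
Reached end at offset 20 after 7 code points.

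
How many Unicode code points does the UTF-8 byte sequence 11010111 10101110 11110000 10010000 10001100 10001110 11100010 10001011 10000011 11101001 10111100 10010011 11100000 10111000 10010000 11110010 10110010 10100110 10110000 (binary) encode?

Byte at offset 0: 0xD7 = 11010111 → 2-byte char (#1). Advance 2.
Byte at offset 2: 0xF0 = 11110000 → 4-byte char (#2). Advance 4.
Byte at offset 6: 0xE2 = 11100010 → 3-byte char (#3). Advance 3.
Byte at offset 9: 0xE9 = 11101001 → 3-byte char (#4). Advance 3.
Byte at offset 12: 0xE0 = 11100000 → 3-byte char (#5). Advance 3.
Byte at offset 15: 0xF2 = 11110010 → 4-byte char (#6). Advance 4.
Reached end at offset 19 after 6 code points.

6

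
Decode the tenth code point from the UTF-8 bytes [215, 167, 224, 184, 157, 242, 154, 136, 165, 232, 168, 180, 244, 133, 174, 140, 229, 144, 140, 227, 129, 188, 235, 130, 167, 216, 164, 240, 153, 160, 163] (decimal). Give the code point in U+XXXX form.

Offset 0: leading byte 0xD7 = 11010111 → 2-byte char #1 = D7 A7.
Offset 2: leading byte 0xE0 = 11100000 → 3-byte char #2 = E0 B8 9D.
Offset 5: leading byte 0xF2 = 11110010 → 4-byte char #3 = F2 9A 88 A5.
Offset 9: leading byte 0xE8 = 11101000 → 3-byte char #4 = E8 A8 B4.
Offset 12: leading byte 0xF4 = 11110100 → 4-byte char #5 = F4 85 AE 8C.
Offset 16: leading byte 0xE5 = 11100101 → 3-byte char #6 = E5 90 8C.
Offset 19: leading byte 0xE3 = 11100011 → 3-byte char #7 = E3 81 BC.
Offset 22: leading byte 0xEB = 11101011 → 3-byte char #8 = EB 82 A7.
Offset 25: leading byte 0xD8 = 11011000 → 2-byte char #9 = D8 A4.
Offset 27: leading byte 0xF0 = 11110000 → 4-byte char #10 = F0 99 A0 A3.
Leading byte 0xF0 = 11110000 matches 11110xxx → 4-byte sequence.
Byte 1: 0xF0 = 11110000, payload 000 (3 bits).
Byte 2: 0x99 = 10011001 (10xxxxxx ✓), payload 011001.
Byte 3: 0xA0 = 10100000 (10xxxxxx ✓), payload 100000.
Byte 4: 0xA3 = 10100011 (10xxxxxx ✓), payload 100011.
Concatenate: 000011001100000100011 = 0x19823 (21 bits → U+19823).

U+19823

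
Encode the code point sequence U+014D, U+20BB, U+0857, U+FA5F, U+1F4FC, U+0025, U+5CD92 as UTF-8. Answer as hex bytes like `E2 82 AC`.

U+014D: 2-byte form → C5 8D.
U+20BB: 3-byte form → E2 82 BB.
U+0857: 3-byte form → E0 A1 97.
U+FA5F: 3-byte form → EF A9 9F.
U+1F4FC: 4-byte form → F0 9F 93 BC.
U+0025: 1-byte form → 25.
U+5CD92: 4-byte form → F1 9C B6 92.
Concatenated (20 bytes): C5 8D E2 82 BB E0 A1 97 EF A9 9F F0 9F 93 BC 25 F1 9C B6 92.

C5 8D E2 82 BB E0 A1 97 EF A9 9F F0 9F 93 BC 25 F1 9C B6 92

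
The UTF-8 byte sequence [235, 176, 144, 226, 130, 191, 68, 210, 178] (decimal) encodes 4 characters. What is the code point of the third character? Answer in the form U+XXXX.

U+0044

Offset 0: leading byte 0xEB = 11101011 → 3-byte char #1 = EB B0 90.
Offset 3: leading byte 0xE2 = 11100010 → 3-byte char #2 = E2 82 BF.
Offset 6: leading byte 0x44 = 01000100 → 1-byte char #3 = 44.
Leading byte 0x44 = 01000100 matches 0xxxxxxx → 1-byte sequence.
Byte 1: 0x44 = 01000100, payload 1000100 (7 bits).
Concatenate: 1000100 = 0x44 (7 bits → U+0044).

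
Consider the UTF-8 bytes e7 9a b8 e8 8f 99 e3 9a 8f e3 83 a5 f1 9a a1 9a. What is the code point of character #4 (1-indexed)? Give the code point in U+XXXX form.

Offset 0: leading byte 0xE7 = 11100111 → 3-byte char #1 = E7 9A B8.
Offset 3: leading byte 0xE8 = 11101000 → 3-byte char #2 = E8 8F 99.
Offset 6: leading byte 0xE3 = 11100011 → 3-byte char #3 = E3 9A 8F.
Offset 9: leading byte 0xE3 = 11100011 → 3-byte char #4 = E3 83 A5.
Leading byte 0xE3 = 11100011 matches 1110xxxx → 3-byte sequence.
Byte 1: 0xE3 = 11100011, payload 0011 (4 bits).
Byte 2: 0x83 = 10000011 (10xxxxxx ✓), payload 000011.
Byte 3: 0xA5 = 10100101 (10xxxxxx ✓), payload 100101.
Concatenate: 0011000011100101 = 0x30E5 (16 bits → U+30E5).

U+30E5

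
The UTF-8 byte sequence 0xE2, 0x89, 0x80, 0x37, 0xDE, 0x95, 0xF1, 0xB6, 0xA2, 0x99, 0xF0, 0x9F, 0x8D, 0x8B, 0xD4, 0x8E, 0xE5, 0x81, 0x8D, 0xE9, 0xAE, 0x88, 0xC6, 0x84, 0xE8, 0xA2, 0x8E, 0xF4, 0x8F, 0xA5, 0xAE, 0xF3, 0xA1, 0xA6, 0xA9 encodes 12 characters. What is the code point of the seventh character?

U+504D

Offset 0: leading byte 0xE2 = 11100010 → 3-byte char #1 = E2 89 80.
Offset 3: leading byte 0x37 = 00110111 → 1-byte char #2 = 37.
Offset 4: leading byte 0xDE = 11011110 → 2-byte char #3 = DE 95.
Offset 6: leading byte 0xF1 = 11110001 → 4-byte char #4 = F1 B6 A2 99.
Offset 10: leading byte 0xF0 = 11110000 → 4-byte char #5 = F0 9F 8D 8B.
Offset 14: leading byte 0xD4 = 11010100 → 2-byte char #6 = D4 8E.
Offset 16: leading byte 0xE5 = 11100101 → 3-byte char #7 = E5 81 8D.
Leading byte 0xE5 = 11100101 matches 1110xxxx → 3-byte sequence.
Byte 1: 0xE5 = 11100101, payload 0101 (4 bits).
Byte 2: 0x81 = 10000001 (10xxxxxx ✓), payload 000001.
Byte 3: 0x8D = 10001101 (10xxxxxx ✓), payload 001101.
Concatenate: 0101000001001101 = 0x504D (16 bits → U+504D).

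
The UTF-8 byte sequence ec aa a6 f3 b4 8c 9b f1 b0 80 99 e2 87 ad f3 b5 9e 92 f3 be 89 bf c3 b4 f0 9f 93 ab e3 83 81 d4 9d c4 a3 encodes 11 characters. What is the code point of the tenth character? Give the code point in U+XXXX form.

Offset 0: leading byte 0xEC = 11101100 → 3-byte char #1 = EC AA A6.
Offset 3: leading byte 0xF3 = 11110011 → 4-byte char #2 = F3 B4 8C 9B.
Offset 7: leading byte 0xF1 = 11110001 → 4-byte char #3 = F1 B0 80 99.
Offset 11: leading byte 0xE2 = 11100010 → 3-byte char #4 = E2 87 AD.
Offset 14: leading byte 0xF3 = 11110011 → 4-byte char #5 = F3 B5 9E 92.
Offset 18: leading byte 0xF3 = 11110011 → 4-byte char #6 = F3 BE 89 BF.
Offset 22: leading byte 0xC3 = 11000011 → 2-byte char #7 = C3 B4.
Offset 24: leading byte 0xF0 = 11110000 → 4-byte char #8 = F0 9F 93 AB.
Offset 28: leading byte 0xE3 = 11100011 → 3-byte char #9 = E3 83 81.
Offset 31: leading byte 0xD4 = 11010100 → 2-byte char #10 = D4 9D.
Leading byte 0xD4 = 11010100 matches 110xxxxx → 2-byte sequence.
Byte 1: 0xD4 = 11010100, payload 10100 (5 bits).
Byte 2: 0x9D = 10011101 (10xxxxxx ✓), payload 011101.
Concatenate: 10100011101 = 0x51D (11 bits → U+051D).

U+051D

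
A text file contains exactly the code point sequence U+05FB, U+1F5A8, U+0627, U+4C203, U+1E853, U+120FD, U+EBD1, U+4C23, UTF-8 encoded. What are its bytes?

D7 BB F0 9F 96 A8 D8 A7 F1 8C 88 83 F0 9E A1 93 F0 92 83 BD EE AF 91 E4 B0 A3

U+05FB: 2-byte form → D7 BB.
U+1F5A8: 4-byte form → F0 9F 96 A8.
U+0627: 2-byte form → D8 A7.
U+4C203: 4-byte form → F1 8C 88 83.
U+1E853: 4-byte form → F0 9E A1 93.
U+120FD: 4-byte form → F0 92 83 BD.
U+EBD1: 3-byte form → EE AF 91.
U+4C23: 3-byte form → E4 B0 A3.
Concatenated (26 bytes): D7 BB F0 9F 96 A8 D8 A7 F1 8C 88 83 F0 9E A1 93 F0 92 83 BD EE AF 91 E4 B0 A3.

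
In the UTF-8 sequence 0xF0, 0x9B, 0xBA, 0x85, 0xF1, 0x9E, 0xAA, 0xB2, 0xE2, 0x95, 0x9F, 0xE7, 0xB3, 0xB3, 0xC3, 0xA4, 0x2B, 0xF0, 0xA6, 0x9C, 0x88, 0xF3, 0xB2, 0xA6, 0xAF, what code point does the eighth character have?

U+F29AF

Offset 0: leading byte 0xF0 = 11110000 → 4-byte char #1 = F0 9B BA 85.
Offset 4: leading byte 0xF1 = 11110001 → 4-byte char #2 = F1 9E AA B2.
Offset 8: leading byte 0xE2 = 11100010 → 3-byte char #3 = E2 95 9F.
Offset 11: leading byte 0xE7 = 11100111 → 3-byte char #4 = E7 B3 B3.
Offset 14: leading byte 0xC3 = 11000011 → 2-byte char #5 = C3 A4.
Offset 16: leading byte 0x2B = 00101011 → 1-byte char #6 = 2B.
Offset 17: leading byte 0xF0 = 11110000 → 4-byte char #7 = F0 A6 9C 88.
Offset 21: leading byte 0xF3 = 11110011 → 4-byte char #8 = F3 B2 A6 AF.
Leading byte 0xF3 = 11110011 matches 11110xxx → 4-byte sequence.
Byte 1: 0xF3 = 11110011, payload 011 (3 bits).
Byte 2: 0xB2 = 10110010 (10xxxxxx ✓), payload 110010.
Byte 3: 0xA6 = 10100110 (10xxxxxx ✓), payload 100110.
Byte 4: 0xAF = 10101111 (10xxxxxx ✓), payload 101111.
Concatenate: 011110010100110101111 = 0xF29AF (21 bits → U+F29AF).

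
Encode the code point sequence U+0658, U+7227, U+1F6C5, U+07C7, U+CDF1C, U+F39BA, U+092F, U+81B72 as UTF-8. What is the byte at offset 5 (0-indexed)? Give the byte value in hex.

U+0658 → 2-byte form D9 98 at offsets 0–1.
U+7227 → 3-byte form E7 88 A7 at offsets 2–4.
U+1F6C5 → 4-byte form F0 9F 9B 85 at offsets 5–8.
Offset 5 falls in char 3's range; it's byte 1 of F0 9F 9B 85 = 0xF0.

0xF0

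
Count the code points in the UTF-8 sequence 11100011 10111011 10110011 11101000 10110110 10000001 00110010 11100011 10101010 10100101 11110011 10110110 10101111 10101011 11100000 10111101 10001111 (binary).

6

Byte at offset 0: 0xE3 = 11100011 → 3-byte char (#1). Advance 3.
Byte at offset 3: 0xE8 = 11101000 → 3-byte char (#2). Advance 3.
Byte at offset 6: 0x32 = 00110010 → 1-byte char (#3). Advance 1.
Byte at offset 7: 0xE3 = 11100011 → 3-byte char (#4). Advance 3.
Byte at offset 10: 0xF3 = 11110011 → 4-byte char (#5). Advance 4.
Byte at offset 14: 0xE0 = 11100000 → 3-byte char (#6). Advance 3.
Reached end at offset 17 after 6 code points.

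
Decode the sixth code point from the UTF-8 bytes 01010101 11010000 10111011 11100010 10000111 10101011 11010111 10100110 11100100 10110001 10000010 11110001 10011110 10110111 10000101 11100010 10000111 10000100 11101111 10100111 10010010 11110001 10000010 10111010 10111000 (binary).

U+5EDC5

Offset 0: leading byte 0x55 = 01010101 → 1-byte char #1 = 55.
Offset 1: leading byte 0xD0 = 11010000 → 2-byte char #2 = D0 BB.
Offset 3: leading byte 0xE2 = 11100010 → 3-byte char #3 = E2 87 AB.
Offset 6: leading byte 0xD7 = 11010111 → 2-byte char #4 = D7 A6.
Offset 8: leading byte 0xE4 = 11100100 → 3-byte char #5 = E4 B1 82.
Offset 11: leading byte 0xF1 = 11110001 → 4-byte char #6 = F1 9E B7 85.
Leading byte 0xF1 = 11110001 matches 11110xxx → 4-byte sequence.
Byte 1: 0xF1 = 11110001, payload 001 (3 bits).
Byte 2: 0x9E = 10011110 (10xxxxxx ✓), payload 011110.
Byte 3: 0xB7 = 10110111 (10xxxxxx ✓), payload 110111.
Byte 4: 0x85 = 10000101 (10xxxxxx ✓), payload 000101.
Concatenate: 001011110110111000101 = 0x5EDC5 (21 bits → U+5EDC5).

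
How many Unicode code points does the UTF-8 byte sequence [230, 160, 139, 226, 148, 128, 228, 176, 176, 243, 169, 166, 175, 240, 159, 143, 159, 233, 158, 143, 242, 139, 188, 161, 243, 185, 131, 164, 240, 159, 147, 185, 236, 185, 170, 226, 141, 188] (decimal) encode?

Byte at offset 0: 0xE6 = 11100110 → 3-byte char (#1). Advance 3.
Byte at offset 3: 0xE2 = 11100010 → 3-byte char (#2). Advance 3.
Byte at offset 6: 0xE4 = 11100100 → 3-byte char (#3). Advance 3.
Byte at offset 9: 0xF3 = 11110011 → 4-byte char (#4). Advance 4.
Byte at offset 13: 0xF0 = 11110000 → 4-byte char (#5). Advance 4.
Byte at offset 17: 0xE9 = 11101001 → 3-byte char (#6). Advance 3.
Byte at offset 20: 0xF2 = 11110010 → 4-byte char (#7). Advance 4.
Byte at offset 24: 0xF3 = 11110011 → 4-byte char (#8). Advance 4.
Byte at offset 28: 0xF0 = 11110000 → 4-byte char (#9). Advance 4.
Byte at offset 32: 0xEC = 11101100 → 3-byte char (#10). Advance 3.
Byte at offset 35: 0xE2 = 11100010 → 3-byte char (#11). Advance 3.
Reached end at offset 38 after 11 code points.

11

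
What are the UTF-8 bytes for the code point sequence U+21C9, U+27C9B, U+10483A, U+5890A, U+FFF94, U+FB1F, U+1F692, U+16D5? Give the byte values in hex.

E2 87 89 F0 A7 B2 9B F4 84 A0 BA F1 98 A4 8A F3 BF BE 94 EF AC 9F F0 9F 9A 92 E1 9B 95

U+21C9: 3-byte form → E2 87 89.
U+27C9B: 4-byte form → F0 A7 B2 9B.
U+10483A: 4-byte form → F4 84 A0 BA.
U+5890A: 4-byte form → F1 98 A4 8A.
U+FFF94: 4-byte form → F3 BF BE 94.
U+FB1F: 3-byte form → EF AC 9F.
U+1F692: 4-byte form → F0 9F 9A 92.
U+16D5: 3-byte form → E1 9B 95.
Concatenated (29 bytes): E2 87 89 F0 A7 B2 9B F4 84 A0 BA F1 98 A4 8A F3 BF BE 94 EF AC 9F F0 9F 9A 92 E1 9B 95.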